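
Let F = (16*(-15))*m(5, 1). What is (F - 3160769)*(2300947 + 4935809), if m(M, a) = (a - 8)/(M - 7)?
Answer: -22879792900404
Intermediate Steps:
m(M, a) = (-8 + a)/(-7 + M)
F = -840 (F = (16*(-15))*((-8 + 1)/(-7 + 5)) = -240*(-7)/(-2) = -(-120)*(-7) = -240*7/2 = -840)
(F - 3160769)*(2300947 + 4935809) = (-840 - 3160769)*(2300947 + 4935809) = -3161609*7236756 = -22879792900404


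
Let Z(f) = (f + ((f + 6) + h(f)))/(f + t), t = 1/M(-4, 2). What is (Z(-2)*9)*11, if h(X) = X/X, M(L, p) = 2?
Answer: -198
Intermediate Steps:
h(X) = 1
t = ½ (t = 1/2 = ½ ≈ 0.50000)
Z(f) = (7 + 2*f)/(½ + f) (Z(f) = (f + ((f + 6) + 1))/(f + ½) = (f + ((6 + f) + 1))/(½ + f) = (f + (7 + f))/(½ + f) = (7 + 2*f)/(½ + f))
(Z(-2)*9)*11 = ((2*(7 + 2*(-2))/(1 + 2*(-2)))*9)*11 = ((2*(7 - 4)/(1 - 4))*9)*11 = ((2*3/(-3))*9)*11 = ((2*(-⅓)*3)*9)*11 = -2*9*11 = -18*11 = -198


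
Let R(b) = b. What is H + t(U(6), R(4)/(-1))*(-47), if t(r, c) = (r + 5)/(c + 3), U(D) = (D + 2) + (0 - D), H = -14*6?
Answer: 245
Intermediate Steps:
H = -84
U(D) = 2 (U(D) = (2 + D) - D = 2)
t(r, c) = (5 + r)/(3 + c)
H + t(U(6), R(4)/(-1))*(-47) = -84 + ((5 + 2)/(3 + 4/(-1)))*(-47) = -84 + (7/(3 + 4*(-1)))*(-47) = -84 + (7/(3 - 4))*(-47) = -84 + (7/(-1))*(-47) = -84 - 1*7*(-47) = -84 - 7*(-47) = -84 + 329 = 245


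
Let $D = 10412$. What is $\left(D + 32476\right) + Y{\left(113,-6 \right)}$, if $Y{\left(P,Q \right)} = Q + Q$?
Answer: $42876$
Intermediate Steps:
$Y{\left(P,Q \right)} = 2 Q$
$\left(D + 32476\right) + Y{\left(113,-6 \right)} = \left(10412 + 32476\right) + 2 \left(-6\right) = 42888 - 12 = 42876$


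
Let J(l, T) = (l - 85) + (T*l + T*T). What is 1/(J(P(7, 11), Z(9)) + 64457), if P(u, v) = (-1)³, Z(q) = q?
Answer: 1/64443 ≈ 1.5518e-5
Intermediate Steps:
P(u, v) = -1
J(l, T) = -85 + l + T² + T*l (J(l, T) = (-85 + l) + (T*l + T²) = (-85 + l) + (T² + T*l) = -85 + l + T² + T*l)
1/(J(P(7, 11), Z(9)) + 64457) = 1/((-85 - 1 + 9² + 9*(-1)) + 64457) = 1/((-85 - 1 + 81 - 9) + 64457) = 1/(-14 + 64457) = 1/64443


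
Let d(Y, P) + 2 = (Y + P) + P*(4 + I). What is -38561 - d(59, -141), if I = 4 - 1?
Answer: -37490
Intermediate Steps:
I = 3
d(Y, P) = -2 + Y + 8*P (d(Y, P) = -2 + ((Y + P) + P*(4 + 3)) = -2 + ((P + Y) + P*7) = -2 + ((P + Y) + 7*P) = -2 + (Y + 8*P) = -2 + Y + 8*P)
-38561 - d(59, -141) = -38561 - (-2 + 59 + 8*(-141)) = -38561 - (-2 + 59 - 1128) = -38561 - 1*(-1071) = -38561 + 1071 = -37490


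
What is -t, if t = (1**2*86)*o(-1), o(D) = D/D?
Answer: -86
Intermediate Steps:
o(D) = 1
t = 86 (t = (1**2*86)*1 = (1*86)*1 = 86*1 = 86)
-t = -1*86 = -86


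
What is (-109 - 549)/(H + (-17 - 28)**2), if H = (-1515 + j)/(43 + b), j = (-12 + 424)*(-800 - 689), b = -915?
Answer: -573776/2380783 ≈ -0.24100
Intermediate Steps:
j = -613468 (j = 412*(-1489) = -613468)
H = 614983/872 (H = (-1515 - 613468)/(43 - 915) = -614983/(-872) = -614983*(-1/872) = 614983/872 ≈ 705.26)
(-109 - 549)/(H + (-17 - 28)**2) = (-109 - 549)/(614983/872 + (-17 - 28)**2) = -658/(614983/872 + (-45)**2) = -658/(614983/872 + 2025) = -658/2380783/872 = -658*872/2380783 = -573776/2380783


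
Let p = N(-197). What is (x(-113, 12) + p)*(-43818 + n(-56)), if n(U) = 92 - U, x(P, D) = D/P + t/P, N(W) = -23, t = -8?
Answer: 113673010/113 ≈ 1.0060e+6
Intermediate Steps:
x(P, D) = -8/P + D/P (x(P, D) = D/P - 8/P = -8/P + D/P)
p = -23
(x(-113, 12) + p)*(-43818 + n(-56)) = ((-8 + 12)/(-113) - 23)*(-43818 + (92 - 1*(-56))) = (-1/113*4 - 23)*(-43818 + (92 + 56)) = (-4/113 - 23)*(-43818 + 148) = -2603/113*(-43670) = 113673010/113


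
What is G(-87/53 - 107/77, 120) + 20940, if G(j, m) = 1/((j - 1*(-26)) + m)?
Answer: 12217572721/583456 ≈ 20940.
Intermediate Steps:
G(j, m) = 1/(26 + j + m) (G(j, m) = 1/((j + 26) + m) = 1/((26 + j) + m) = 1/(26 + j + m))
G(-87/53 - 107/77, 120) + 20940 = 1/(26 + (-87/53 - 107/77) + 120) + 20940 = 1/(26 - 12370/4081 + 120) + 20940 = 1/(583456/4081) + 20940 = 4081/583456 + 20940 = 12217572721/583456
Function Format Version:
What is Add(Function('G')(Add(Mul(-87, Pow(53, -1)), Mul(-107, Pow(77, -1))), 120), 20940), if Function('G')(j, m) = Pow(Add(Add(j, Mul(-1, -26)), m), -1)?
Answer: Rational(12217572721, 583456) ≈ 20940.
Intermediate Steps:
Function('G')(j, m) = Pow(Add(26, j, m), -1) (Function('G')(j, m) = Pow(Add(Add(j, 26), m), -1) = Pow(Add(Add(26, j), m), -1) = Pow(Add(26, j, m), -1))
Add(Function('G')(Add(Mul(-87, Pow(53, -1)), Mul(-107, Pow(77, -1))), 120), 20940) = Add(Pow(Add(26, Add(Mul(-87, Pow(53, -1)), Mul(-107, Pow(77, -1))), 120), -1), 20940) = Add(Pow(Add(26, Add(Mul(-87, Rational(1, 53)), Mul(-107, Rational(1, 77))), 120), -1), 20940) = Add(Pow(Add(26, Add(Rational(-87, 53), Rational(-107, 77)), 120), -1), 20940) = Add(Pow(Add(26, Rational(-12370, 4081), 120), -1), 20940) = Add(Pow(Rational(583456, 4081), -1), 20940) = Add(Rational(4081, 583456), 20940) = Rational(12217572721, 583456)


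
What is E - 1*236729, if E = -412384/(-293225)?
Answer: -69414448641/293225 ≈ -2.3673e+5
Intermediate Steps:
E = 412384/293225 (E = -412384*(-1/293225) = 412384/293225 ≈ 1.4064)
E - 1*236729 = 412384/293225 - 1*236729 = 412384/293225 - 236729 = -69414448641/293225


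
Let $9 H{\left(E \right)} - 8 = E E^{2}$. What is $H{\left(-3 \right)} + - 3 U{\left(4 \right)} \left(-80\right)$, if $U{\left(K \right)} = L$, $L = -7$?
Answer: $- \frac{15139}{9} \approx -1682.1$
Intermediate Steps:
$U{\left(K \right)} = -7$
$H{\left(E \right)} = \frac{8}{9} + \frac{E^{3}}{9}$ ($H{\left(E \right)} = \frac{8}{9} + \frac{E E^{2}}{9} = \frac{8}{9} + \frac{E^{3}}{9}$)
$H{\left(-3 \right)} + - 3 U{\left(4 \right)} \left(-80\right) = \left(\frac{8}{9} + \frac{\left(-3\right)^{3}}{9}\right) + \left(-3\right) \left(-7\right) \left(-80\right) = \left(\frac{8}{9} + \frac{1}{9} \left(-27\right)\right) + 21 \left(-80\right) = \left(\frac{8}{9} - 3\right) - 1680 = - \frac{19}{9} - 1680 = - \frac{15139}{9}$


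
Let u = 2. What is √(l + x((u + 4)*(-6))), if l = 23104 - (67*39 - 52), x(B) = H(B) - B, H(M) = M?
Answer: √20543 ≈ 143.33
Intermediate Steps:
x(B) = 0 (x(B) = B - B = 0)
l = 20543 (l = 23104 - (2613 - 52) = 23104 - 1*2561 = 23104 - 2561 = 20543)
√(l + x((u + 4)*(-6))) = √(20543 + 0) = √20543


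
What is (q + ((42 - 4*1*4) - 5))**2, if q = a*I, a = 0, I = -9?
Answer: 441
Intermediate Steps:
q = 0 (q = 0*(-9) = 0)
(q + ((42 - 4*1*4) - 5))**2 = (0 + ((42 - 4*1*4) - 5))**2 = (0 + ((42 - 4*4) - 5))**2 = (0 + ((42 - 16) - 5))**2 = (0 + (26 - 5))**2 = (0 + 21)**2 = 21**2 = 441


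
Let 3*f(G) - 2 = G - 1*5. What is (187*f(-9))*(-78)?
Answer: 58344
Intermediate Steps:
f(G) = -1 + G/3 (f(G) = ⅔ + (G - 1*5)/3 = ⅔ + (G - 5)/3 = ⅔ + (-5 + G)/3 = ⅔ + (-5/3 + G/3) = -1 + G/3)
(187*f(-9))*(-78) = (187*(-1 + (⅓)*(-9)))*(-78) = (187*(-1 - 3))*(-78) = (187*(-4))*(-78) = -748*(-78) = 58344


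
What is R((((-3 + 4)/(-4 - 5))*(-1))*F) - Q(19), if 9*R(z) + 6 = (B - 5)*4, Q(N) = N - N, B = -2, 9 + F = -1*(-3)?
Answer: -34/9 ≈ -3.7778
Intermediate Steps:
F = -6 (F = -9 - 1*(-3) = -9 + 3 = -6)
Q(N) = 0
R(z) = -34/9 (R(z) = -2/3 + ((-2 - 5)*4)/9 = -2/3 + (-7*4)/9 = -2/3 + (1/9)*(-28) = -2/3 - 28/9 = -34/9)
R((((-3 + 4)/(-4 - 5))*(-1))*F) - Q(19) = -34/9 - 1*0 = -34/9 + 0 = -34/9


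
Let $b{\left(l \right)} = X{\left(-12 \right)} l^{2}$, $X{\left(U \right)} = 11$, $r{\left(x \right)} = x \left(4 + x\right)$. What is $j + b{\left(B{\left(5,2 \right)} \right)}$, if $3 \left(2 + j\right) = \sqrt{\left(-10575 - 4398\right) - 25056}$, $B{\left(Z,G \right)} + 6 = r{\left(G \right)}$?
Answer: $394 + \frac{i \sqrt{40029}}{3} \approx 394.0 + 66.691 i$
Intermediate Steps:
$B{\left(Z,G \right)} = -6 + G \left(4 + G\right)$
$b{\left(l \right)} = 11 l^{2}$
$j = -2 + \frac{i \sqrt{40029}}{3}$ ($j = -2 + \frac{\sqrt{\left(-10575 - 4398\right) - 25056}}{3} = -2 + \frac{\sqrt{-14973 - 25056}}{3} = -2 + \frac{\sqrt{-40029}}{3} = -2 + \frac{i \sqrt{40029}}{3} \approx -2.0 + 66.691 i$)
$j + b{\left(B{\left(5,2 \right)} \right)} = \left(-2 + \frac{i \sqrt{40029}}{3}\right) + 11 \left(-6 + 2 \left(4 + 2\right)\right)^{2} = \left(-2 + \frac{i \sqrt{40029}}{3}\right) + 11 \left(-6 + 2 \cdot 6\right)^{2} = \left(-2 + \frac{i \sqrt{40029}}{3}\right) + 11 \left(-6 + 12\right)^{2} = \left(-2 + \frac{i \sqrt{40029}}{3}\right) + 11 \cdot 6^{2} = \left(-2 + \frac{i \sqrt{40029}}{3}\right) + 11 \cdot 36 = \left(-2 + \frac{i \sqrt{40029}}{3}\right) + 396 = 394 + \frac{i \sqrt{40029}}{3}$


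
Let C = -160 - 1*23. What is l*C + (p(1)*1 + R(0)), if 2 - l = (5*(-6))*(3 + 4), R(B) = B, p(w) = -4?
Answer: -38800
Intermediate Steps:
C = -183 (C = -160 - 23 = -183)
l = 212 (l = 2 - 5*(-6)*(3 + 4) = 2 - (-30)*7 = 2 - 1*(-210) = 2 + 210 = 212)
l*C + (p(1)*1 + R(0)) = 212*(-183) + (-4*1 + 0) = -38796 + (-4 + 0) = -38796 - 4 = -38800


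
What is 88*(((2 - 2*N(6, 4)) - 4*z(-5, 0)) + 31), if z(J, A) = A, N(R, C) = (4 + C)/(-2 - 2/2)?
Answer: 10120/3 ≈ 3373.3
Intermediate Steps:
N(R, C) = -4/3 - C/3 (N(R, C) = (4 + C)/(-2 - 2*1/2) = (4 + C)/(-2 - 1) = (4 + C)/(-3) = (4 + C)*(-1/3) = -4/3 - C/3)
88*(((2 - 2*N(6, 4)) - 4*z(-5, 0)) + 31) = 88*(((2 - 2*(-4/3 - 1/3*4)) - 4*0) + 31) = 88*(((2 - 2*(-4/3 - 4/3)) + 0) + 31) = 88*(((2 - 2*(-8/3)) + 0) + 31) = 88*(((2 + 16/3) + 0) + 31) = 88*((22/3 + 0) + 31) = 88*(22/3 + 31) = 88*(115/3) = 10120/3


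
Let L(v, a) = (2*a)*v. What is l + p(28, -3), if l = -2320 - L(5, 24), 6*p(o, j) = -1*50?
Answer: -7705/3 ≈ -2568.3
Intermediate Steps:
p(o, j) = -25/3 (p(o, j) = (-1*50)/6 = (⅙)*(-50) = -25/3)
L(v, a) = 2*a*v
l = -2560 (l = -2320 - 2*24*5 = -2320 - 1*240 = -2320 - 240 = -2560)
l + p(28, -3) = -2560 - 25/3 = -7705/3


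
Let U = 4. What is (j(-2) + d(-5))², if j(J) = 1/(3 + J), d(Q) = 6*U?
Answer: 625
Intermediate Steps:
d(Q) = 24 (d(Q) = 6*4 = 24)
(j(-2) + d(-5))² = (1/(3 - 2) + 24)² = (1/1 + 24)² = (1 + 24)² = 25² = 625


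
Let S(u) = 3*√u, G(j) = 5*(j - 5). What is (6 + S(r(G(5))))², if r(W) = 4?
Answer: 144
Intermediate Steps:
G(j) = -25 + 5*j (G(j) = 5*(-5 + j) = -25 + 5*j)
(6 + S(r(G(5))))² = (6 + 3*√4)² = (6 + 3*2)² = (6 + 6)² = 12² = 144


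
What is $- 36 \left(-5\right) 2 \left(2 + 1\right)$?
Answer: $1080$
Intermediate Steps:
$- 36 \left(-5\right) 2 \left(2 + 1\right) = - 36 \left(\left(-10\right) 3\right) = \left(-36\right) \left(-30\right) = 1080$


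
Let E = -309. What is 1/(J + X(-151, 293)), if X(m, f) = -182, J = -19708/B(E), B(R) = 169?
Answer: -13/3882 ≈ -0.0033488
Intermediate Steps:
J = -1516/13 (J = -19708/169 = -19708*1/169 = -1516/13 ≈ -116.62)
1/(J + X(-151, 293)) = 1/(-1516/13 - 182) = 1/(-3882/13) = -13/3882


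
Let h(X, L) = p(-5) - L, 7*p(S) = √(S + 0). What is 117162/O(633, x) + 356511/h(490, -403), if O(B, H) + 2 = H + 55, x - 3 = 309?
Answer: 1167329625719/968228930 - 831859*I*√5/2652682 ≈ 1205.6 - 0.70121*I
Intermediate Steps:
p(S) = √S/7 (p(S) = √(S + 0)/7 = √S/7)
x = 312 (x = 3 + 309 = 312)
O(B, H) = 53 + H (O(B, H) = -2 + (H + 55) = -2 + (55 + H) = 53 + H)
h(X, L) = -L + I*√5/7 (h(X, L) = √(-5)/7 - L = (I*√5)/7 - L = I*√5/7 - L = -L + I*√5/7)
117162/O(633, x) + 356511/h(490, -403) = 117162/(53 + 312) + 356511/(-1*(-403) + I*√5/7) = 117162/365 + 356511/(403 + I*√5/7)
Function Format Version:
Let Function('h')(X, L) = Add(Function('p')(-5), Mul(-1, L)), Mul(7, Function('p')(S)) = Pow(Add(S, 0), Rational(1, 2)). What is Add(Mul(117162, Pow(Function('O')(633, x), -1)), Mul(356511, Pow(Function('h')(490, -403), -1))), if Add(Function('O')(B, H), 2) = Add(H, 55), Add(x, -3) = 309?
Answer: Add(Rational(1167329625719, 968228930), Mul(Rational(-831859, 2652682), I, Pow(5, Rational(1, 2)))) ≈ Add(1205.6, Mul(-0.70121, I))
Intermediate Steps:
Function('p')(S) = Mul(Rational(1, 7), Pow(S, Rational(1, 2))) (Function('p')(S) = Mul(Rational(1, 7), Pow(Add(S, 0), Rational(1, 2))) = Mul(Rational(1, 7), Pow(S, Rational(1, 2))))
x = 312 (x = Add(3, 309) = 312)
Function('O')(B, H) = Add(53, H) (Function('O')(B, H) = Add(-2, Add(H, 55)) = Add(-2, Add(55, H)) = Add(53, H))
Function('h')(X, L) = Add(Mul(-1, L), Mul(Rational(1, 7), I, Pow(5, Rational(1, 2)))) (Function('h')(X, L) = Add(Mul(Rational(1, 7), Pow(-5, Rational(1, 2))), Mul(-1, L)) = Add(Mul(Rational(1, 7), Mul(I, Pow(5, Rational(1, 2)))), Mul(-1, L)) = Add(Mul(Rational(1, 7), I, Pow(5, Rational(1, 2))), Mul(-1, L)) = Add(Mul(-1, L), Mul(Rational(1, 7), I, Pow(5, Rational(1, 2)))))
Add(Mul(117162, Pow(Function('O')(633, x), -1)), Mul(356511, Pow(Function('h')(490, -403), -1))) = Add(Mul(117162, Pow(Add(53, 312), -1)), Mul(356511, Pow(Add(Mul(-1, -403), Mul(Rational(1, 7), I, Pow(5, Rational(1, 2)))), -1))) = Add(Mul(117162, Pow(365, -1)), Mul(356511, Pow(Add(403, Mul(Rational(1, 7), I, Pow(5, Rational(1, 2)))), -1))) = Add(Mul(117162, Rational(1, 365)), Mul(356511, Pow(Add(403, Mul(Rational(1, 7), I, Pow(5, Rational(1, 2)))), -1))) = Add(Rational(117162, 365), Mul(356511, Pow(Add(403, Mul(Rational(1, 7), I, Pow(5, Rational(1, 2)))), -1)))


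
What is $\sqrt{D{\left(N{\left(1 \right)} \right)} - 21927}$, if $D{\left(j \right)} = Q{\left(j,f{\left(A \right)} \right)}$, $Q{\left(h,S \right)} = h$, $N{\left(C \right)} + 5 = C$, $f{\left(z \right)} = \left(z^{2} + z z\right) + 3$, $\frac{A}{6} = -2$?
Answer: $i \sqrt{21931} \approx 148.09 i$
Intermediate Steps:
$A = -12$ ($A = 6 \left(-2\right) = -12$)
$f{\left(z \right)} = 3 + 2 z^{2}$ ($f{\left(z \right)} = \left(z^{2} + z^{2}\right) + 3 = 2 z^{2} + 3 = 3 + 2 z^{2}$)
$N{\left(C \right)} = -5 + C$
$D{\left(j \right)} = j$
$\sqrt{D{\left(N{\left(1 \right)} \right)} - 21927} = \sqrt{\left(-5 + 1\right) - 21927} = \sqrt{-4 - 21927} = \sqrt{-21931} = i \sqrt{21931}$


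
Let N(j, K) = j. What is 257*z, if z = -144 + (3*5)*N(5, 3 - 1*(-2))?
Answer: -17733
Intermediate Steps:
z = -69 (z = -144 + (3*5)*5 = -144 + 15*5 = -144 + 75 = -69)
257*z = 257*(-69) = -17733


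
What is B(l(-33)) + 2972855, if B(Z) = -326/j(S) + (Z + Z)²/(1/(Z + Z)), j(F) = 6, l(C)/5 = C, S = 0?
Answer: -98892598/3 ≈ -3.2964e+7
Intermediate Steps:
l(C) = 5*C
B(Z) = -163/3 + 8*Z³ (B(Z) = -326/6 + (Z + Z)²/(1/(Z + Z)) = -326*⅙ + (2*Z)²/(1/(2*Z)) = -163/3 + (4*Z²)/((1/(2*Z))) = -163/3 + (4*Z²)*(2*Z) = -163/3 + 8*Z³)
B(l(-33)) + 2972855 = (-163/3 + 8*(5*(-33))³) + 2972855 = (-163/3 + 8*(-165)³) + 2972855 = (-163/3 + 8*(-4492125)) + 2972855 = (-163/3 - 35937000) + 2972855 = -107811163/3 + 2972855 = -98892598/3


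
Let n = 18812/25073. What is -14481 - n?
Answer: -363100925/25073 ≈ -14482.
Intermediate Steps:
n = 18812/25073 (n = 18812*(1/25073) = 18812/25073 ≈ 0.75029)
-14481 - n = -14481 - 1*18812/25073 = -14481 - 18812/25073 = -363100925/25073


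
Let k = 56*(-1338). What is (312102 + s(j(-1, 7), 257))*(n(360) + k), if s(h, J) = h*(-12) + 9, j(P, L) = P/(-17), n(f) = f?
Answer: -395648487000/17 ≈ -2.3273e+10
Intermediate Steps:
j(P, L) = -P/17 (j(P, L) = P*(-1/17) = -P/17)
s(h, J) = 9 - 12*h (s(h, J) = -12*h + 9 = 9 - 12*h)
k = -74928
(312102 + s(j(-1, 7), 257))*(n(360) + k) = (312102 + (9 - (-12)*(-1)/17))*(360 - 74928) = (312102 + (9 - 12*1/17))*(-74568) = (312102 + (9 - 12/17))*(-74568) = (312102 + 141/17)*(-74568) = (5305875/17)*(-74568) = -395648487000/17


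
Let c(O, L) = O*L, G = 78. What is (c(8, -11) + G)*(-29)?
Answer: 290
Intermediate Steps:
c(O, L) = L*O
(c(8, -11) + G)*(-29) = (-11*8 + 78)*(-29) = (-88 + 78)*(-29) = -10*(-29) = 290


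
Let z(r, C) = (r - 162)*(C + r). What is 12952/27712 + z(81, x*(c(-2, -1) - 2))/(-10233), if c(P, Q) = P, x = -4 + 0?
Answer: 1621625/1312856 ≈ 1.2352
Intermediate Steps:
x = -4
z(r, C) = (-162 + r)*(C + r)
12952/27712 + z(81, x*(c(-2, -1) - 2))/(-10233) = 12952/27712 + (81² - (-648)*(-2 - 2) - 162*81 - 4*(-2 - 2)*81)/(-10233) = 12952*(1/27712) + (6561 - (-648)*(-4) - 13122 - 4*(-4)*81)*(-1/10233) = 1619/3464 + (6561 - 162*16 - 13122 + 16*81)*(-1/10233) = 1619/3464 + (6561 - 2592 - 13122 + 1296)*(-1/10233) = 1619/3464 - 7857*(-1/10233) = 1619/3464 + 291/379 = 1621625/1312856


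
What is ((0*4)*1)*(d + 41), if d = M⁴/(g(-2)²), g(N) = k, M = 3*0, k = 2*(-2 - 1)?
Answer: 0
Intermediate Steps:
k = -6 (k = 2*(-3) = -6)
M = 0
g(N) = -6
d = 0 (d = 0⁴/((-6)²) = 0/36 = 0*(1/36) = 0)
((0*4)*1)*(d + 41) = ((0*4)*1)*(0 + 41) = (0*1)*41 = 0*41 = 0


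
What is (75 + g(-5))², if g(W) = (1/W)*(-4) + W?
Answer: 125316/25 ≈ 5012.6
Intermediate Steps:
g(W) = W - 4/W (g(W) = -4/W + W = W - 4/W)
(75 + g(-5))² = (75 + (-5 - 4/(-5)))² = (75 + (-5 - 4*(-⅕)))² = (75 + (-5 + ⅘))² = (75 - 21/5)² = (354/5)² = 125316/25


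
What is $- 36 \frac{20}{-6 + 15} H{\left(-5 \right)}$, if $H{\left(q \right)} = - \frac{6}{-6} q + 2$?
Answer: $240$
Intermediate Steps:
$H{\left(q \right)} = 2 + q$ ($H{\left(q \right)} = \left(-6\right) \left(- \frac{1}{6}\right) q + 2 = 1 q + 2 = q + 2 = 2 + q$)
$- 36 \frac{20}{-6 + 15} H{\left(-5 \right)} = - 36 \frac{20}{-6 + 15} \left(2 - 5\right) = - 36 \cdot \frac{20}{9} \left(-3\right) = - 36 \cdot 20 \cdot \frac{1}{9} \left(-3\right) = \left(-36\right) \frac{20}{9} \left(-3\right) = \left(-80\right) \left(-3\right) = 240$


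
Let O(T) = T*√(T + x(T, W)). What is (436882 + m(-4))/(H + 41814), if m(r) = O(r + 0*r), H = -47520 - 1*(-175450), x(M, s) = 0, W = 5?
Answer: 218441/84872 - I/21218 ≈ 2.5738 - 4.713e-5*I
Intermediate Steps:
O(T) = T^(3/2) (O(T) = T*√(T + 0) = T*√T = T^(3/2))
H = 127930 (H = -47520 + 175450 = 127930)
m(r) = r^(3/2) (m(r) = (r + 0*r)^(3/2) = (r + 0)^(3/2) = r^(3/2))
(436882 + m(-4))/(H + 41814) = (436882 + (-4)^(3/2))/(127930 + 41814) = (436882 - 8*I)/169744 = (436882 - 8*I)*(1/169744) = 218441/84872 - I/21218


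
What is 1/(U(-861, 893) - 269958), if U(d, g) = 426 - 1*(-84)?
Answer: -1/269448 ≈ -3.7113e-6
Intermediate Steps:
U(d, g) = 510 (U(d, g) = 426 + 84 = 510)
1/(U(-861, 893) - 269958) = 1/(510 - 269958) = 1/(-269448) = -1/269448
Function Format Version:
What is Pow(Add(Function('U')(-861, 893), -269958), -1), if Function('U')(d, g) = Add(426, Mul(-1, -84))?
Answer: Rational(-1, 269448) ≈ -3.7113e-6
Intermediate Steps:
Function('U')(d, g) = 510 (Function('U')(d, g) = Add(426, 84) = 510)
Pow(Add(Function('U')(-861, 893), -269958), -1) = Pow(Add(510, -269958), -1) = Pow(-269448, -1) = Rational(-1, 269448)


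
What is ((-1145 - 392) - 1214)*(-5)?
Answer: 13755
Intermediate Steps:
((-1145 - 392) - 1214)*(-5) = (-1537 - 1214)*(-5) = -2751*(-5) = 13755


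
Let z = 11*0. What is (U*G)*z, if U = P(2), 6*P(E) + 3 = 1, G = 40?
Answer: 0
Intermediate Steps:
P(E) = -⅓ (P(E) = -½ + (⅙)*1 = -½ + ⅙ = -⅓)
U = -⅓ ≈ -0.33333
z = 0
(U*G)*z = -⅓*40*0 = -40/3*0 = 0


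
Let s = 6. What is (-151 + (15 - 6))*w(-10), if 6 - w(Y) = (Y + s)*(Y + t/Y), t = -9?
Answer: 21584/5 ≈ 4316.8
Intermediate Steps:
w(Y) = 6 - (6 + Y)*(Y - 9/Y) (w(Y) = 6 - (Y + 6)*(Y - 9/Y) = 6 - (6 + Y)*(Y - 9/Y))
(-151 + (15 - 6))*w(-10) = (-151 + (15 - 6))*(15 - 1*(-10)² - 6*(-10) + 54/(-10)) = (-151 + 9)*(15 - 1*100 + 60 + 54*(-⅒)) = -142*(15 - 100 + 60 - 27/5) = -142*(-152/5) = 21584/5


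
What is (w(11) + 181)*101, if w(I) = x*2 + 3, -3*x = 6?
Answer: 18180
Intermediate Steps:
x = -2 (x = -⅓*6 = -2)
w(I) = -1 (w(I) = -2*2 + 3 = -4 + 3 = -1)
(w(11) + 181)*101 = (-1 + 181)*101 = 180*101 = 18180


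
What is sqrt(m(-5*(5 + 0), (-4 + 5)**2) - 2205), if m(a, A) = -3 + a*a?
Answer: I*sqrt(1583) ≈ 39.787*I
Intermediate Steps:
m(a, A) = -3 + a**2
sqrt(m(-5*(5 + 0), (-4 + 5)**2) - 2205) = sqrt((-3 + (-5*(5 + 0))**2) - 2205) = sqrt((-3 + (-5*5)**2) - 2205) = sqrt((-3 + (-25)**2) - 2205) = sqrt((-3 + 625) - 2205) = sqrt(622 - 2205) = sqrt(-1583) = I*sqrt(1583)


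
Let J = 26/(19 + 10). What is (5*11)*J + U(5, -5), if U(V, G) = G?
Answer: 1285/29 ≈ 44.310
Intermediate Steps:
J = 26/29 ≈ 0.89655
(5*11)*J + U(5, -5) = (5*11)*(26/29) - 5 = 55*(26/29) - 5 = 1430/29 - 5 = 1285/29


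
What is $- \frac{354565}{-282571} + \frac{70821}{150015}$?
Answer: $\frac{24400676422}{14129962855} \approx 1.7269$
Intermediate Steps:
$- \frac{354565}{-282571} + \frac{70821}{150015} = \left(-354565\right) \left(- \frac{1}{282571}\right) + 70821 \cdot \frac{1}{150015} = \frac{354565}{282571} + \frac{23607}{50005} = \frac{24400676422}{14129962855}$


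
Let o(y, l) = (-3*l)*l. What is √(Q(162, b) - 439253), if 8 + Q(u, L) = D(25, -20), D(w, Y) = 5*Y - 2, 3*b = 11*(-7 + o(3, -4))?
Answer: I*√439363 ≈ 662.84*I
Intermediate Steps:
o(y, l) = -3*l²
b = -605/3 (b = (11*(-7 - 3*(-4)²))/3 = (11*(-7 - 3*16))/3 = (11*(-7 - 48))/3 = (11*(-55))/3 = (⅓)*(-605) = -605/3 ≈ -201.67)
D(w, Y) = -2 + 5*Y
Q(u, L) = -110 (Q(u, L) = -8 + (-2 + 5*(-20)) = -8 + (-2 - 100) = -8 - 102 = -110)
√(Q(162, b) - 439253) = √(-110 - 439253) = √(-439363) = I*√439363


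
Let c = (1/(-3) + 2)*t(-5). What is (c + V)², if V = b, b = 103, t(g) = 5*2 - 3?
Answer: 118336/9 ≈ 13148.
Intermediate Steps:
t(g) = 7 (t(g) = 10 - 3 = 7)
V = 103
c = 35/3 (c = (1/(-3) + 2)*7 = (-⅓*1 + 2)*7 = (-⅓ + 2)*7 = (5/3)*7 = 35/3 ≈ 11.667)
(c + V)² = (35/3 + 103)² = (344/3)² = 118336/9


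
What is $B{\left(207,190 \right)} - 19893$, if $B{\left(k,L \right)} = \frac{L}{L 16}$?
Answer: $- \frac{318287}{16} \approx -19893.0$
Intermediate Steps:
$B{\left(k,L \right)} = \frac{1}{16}$ ($B{\left(k,L \right)} = \frac{L}{16 L} = L \frac{1}{16 L} = \frac{1}{16}$)
$B{\left(207,190 \right)} - 19893 = \frac{1}{16} - 19893 = - \frac{318287}{16}$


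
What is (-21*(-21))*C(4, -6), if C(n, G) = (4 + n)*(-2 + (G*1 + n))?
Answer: -14112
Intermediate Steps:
C(n, G) = (4 + n)*(-2 + G + n) (C(n, G) = (4 + n)*(-2 + (G + n)) = (4 + n)*(-2 + G + n))
(-21*(-21))*C(4, -6) = (-21*(-21))*(-8 + 4² + 2*4 + 4*(-6) - 6*4) = 441*(-8 + 16 + 8 - 24 - 24) = 441*(-32) = -14112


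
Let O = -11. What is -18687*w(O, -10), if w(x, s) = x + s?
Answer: 392427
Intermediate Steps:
w(x, s) = s + x
-18687*w(O, -10) = -18687*(-10 - 11) = -18687*(-21) = 392427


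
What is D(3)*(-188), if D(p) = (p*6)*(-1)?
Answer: 3384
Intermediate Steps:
D(p) = -6*p (D(p) = (6*p)*(-1) = -6*p)
D(3)*(-188) = -6*3*(-188) = -18*(-188) = 3384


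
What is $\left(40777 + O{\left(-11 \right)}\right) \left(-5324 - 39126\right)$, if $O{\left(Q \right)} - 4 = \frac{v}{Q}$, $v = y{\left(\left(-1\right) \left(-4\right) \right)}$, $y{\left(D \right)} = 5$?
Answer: $- \frac{19939647700}{11} \approx -1.8127 \cdot 10^{9}$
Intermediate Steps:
$v = 5$
$O{\left(Q \right)} = 4 + \frac{5}{Q}$
$\left(40777 + O{\left(-11 \right)}\right) \left(-5324 - 39126\right) = \left(40777 + \left(4 + \frac{5}{-11}\right)\right) \left(-5324 - 39126\right) = \left(40777 + \left(4 + 5 \left(- \frac{1}{11}\right)\right)\right) \left(-44450\right) = \left(40777 + \left(4 - \frac{5}{11}\right)\right) \left(-44450\right) = \left(40777 + \frac{39}{11}\right) \left(-44450\right) = \frac{448586}{11} \left(-44450\right) = - \frac{19939647700}{11}$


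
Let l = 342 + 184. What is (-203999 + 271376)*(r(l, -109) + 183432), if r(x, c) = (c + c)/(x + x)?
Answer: 6500878132371/526 ≈ 1.2359e+10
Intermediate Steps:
l = 526
r(x, c) = c/x (r(x, c) = (2*c)/((2*x)) = (2*c)*(1/(2*x)) = c/x)
(-203999 + 271376)*(r(l, -109) + 183432) = (-203999 + 271376)*(-109/526 + 183432) = 67377*(-109*1/526 + 183432) = 67377*(-109/526 + 183432) = 67377*(96485123/526) = 6500878132371/526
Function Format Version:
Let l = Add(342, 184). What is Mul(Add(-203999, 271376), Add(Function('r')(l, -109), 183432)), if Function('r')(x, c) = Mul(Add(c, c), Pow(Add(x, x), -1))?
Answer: Rational(6500878132371, 526) ≈ 1.2359e+10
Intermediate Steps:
l = 526
Function('r')(x, c) = Mul(c, Pow(x, -1)) (Function('r')(x, c) = Mul(Mul(2, c), Pow(Mul(2, x), -1)) = Mul(Mul(2, c), Mul(Rational(1, 2), Pow(x, -1))) = Mul(c, Pow(x, -1)))
Mul(Add(-203999, 271376), Add(Function('r')(l, -109), 183432)) = Mul(Add(-203999, 271376), Add(Mul(-109, Pow(526, -1)), 183432)) = Mul(67377, Add(Mul(-109, Rational(1, 526)), 183432)) = Mul(67377, Add(Rational(-109, 526), 183432)) = Mul(67377, Rational(96485123, 526)) = Rational(6500878132371, 526)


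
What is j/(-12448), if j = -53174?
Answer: 26587/6224 ≈ 4.2717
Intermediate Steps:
j/(-12448) = -53174/(-12448) = -53174*(-1/12448) = 26587/6224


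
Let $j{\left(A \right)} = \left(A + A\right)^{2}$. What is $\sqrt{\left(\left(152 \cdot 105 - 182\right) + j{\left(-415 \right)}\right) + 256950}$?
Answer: $2 \sqrt{240407} \approx 980.63$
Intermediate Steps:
$j{\left(A \right)} = 4 A^{2}$ ($j{\left(A \right)} = \left(2 A\right)^{2} = 4 A^{2}$)
$\sqrt{\left(\left(152 \cdot 105 - 182\right) + j{\left(-415 \right)}\right) + 256950} = \sqrt{\left(\left(152 \cdot 105 - 182\right) + 4 \left(-415\right)^{2}\right) + 256950} = \sqrt{\left(\left(15960 - 182\right) + 4 \cdot 172225\right) + 256950} = \sqrt{\left(15778 + 688900\right) + 256950} = \sqrt{704678 + 256950} = \sqrt{961628} = 2 \sqrt{240407}$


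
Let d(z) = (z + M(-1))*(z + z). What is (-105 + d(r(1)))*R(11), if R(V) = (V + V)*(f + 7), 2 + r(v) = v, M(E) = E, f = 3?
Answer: -22220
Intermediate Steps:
r(v) = -2 + v
R(V) = 20*V (R(V) = (V + V)*(3 + 7) = (2*V)*10 = 20*V)
d(z) = 2*z*(-1 + z) (d(z) = (z - 1)*(z + z) = (-1 + z)*(2*z) = 2*z*(-1 + z))
(-105 + d(r(1)))*R(11) = (-105 + 2*(-2 + 1)*(-1 + (-2 + 1)))*(20*11) = (-105 + 2*(-1)*(-1 - 1))*220 = (-105 + 2*(-1)*(-2))*220 = (-105 + 4)*220 = -101*220 = -22220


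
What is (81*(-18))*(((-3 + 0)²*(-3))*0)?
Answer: 0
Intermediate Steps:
(81*(-18))*(((-3 + 0)²*(-3))*0) = -1458*(-3)²*(-3)*0 = -1458*9*(-3)*0 = -(-39366)*0 = -1458*0 = 0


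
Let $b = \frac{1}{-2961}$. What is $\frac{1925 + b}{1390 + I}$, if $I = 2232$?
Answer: $\frac{2849962}{5362371} \approx 0.53147$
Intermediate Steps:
$b = - \frac{1}{2961} \approx -0.00033772$
$\frac{1925 + b}{1390 + I} = \frac{1925 - \frac{1}{2961}}{1390 + 2232} = \frac{5699924}{2961 \cdot 3622} = \frac{5699924}{2961} \cdot \frac{1}{3622} = \frac{2849962}{5362371}$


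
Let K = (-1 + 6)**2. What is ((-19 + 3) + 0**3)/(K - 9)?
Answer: -1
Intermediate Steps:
K = 25 (K = 5**2 = 25)
((-19 + 3) + 0**3)/(K - 9) = ((-19 + 3) + 0**3)/(25 - 9) = (-16 + 0)/16 = -16*1/16 = -1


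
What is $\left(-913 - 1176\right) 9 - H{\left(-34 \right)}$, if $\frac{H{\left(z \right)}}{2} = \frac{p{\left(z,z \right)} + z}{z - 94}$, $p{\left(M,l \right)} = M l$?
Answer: $- \frac{601071}{32} \approx -18783.0$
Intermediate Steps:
$H{\left(z \right)} = \frac{2 \left(z + z^{2}\right)}{-94 + z}$ ($H{\left(z \right)} = 2 \frac{z z + z}{z - 94} = 2 \frac{z^{2} + z}{-94 + z} = 2 \frac{z + z^{2}}{-94 + z} = \frac{2 \left(z + z^{2}\right)}{-94 + z}$)
$\left(-913 - 1176\right) 9 - H{\left(-34 \right)} = \left(-913 - 1176\right) 9 - 2 \left(-34\right) \frac{1}{-94 - 34} \left(1 - 34\right) = \left(-2089\right) 9 - 2 \left(-34\right) \frac{1}{-128} \left(-33\right) = -18801 - 2 \left(-34\right) \left(- \frac{1}{128}\right) \left(-33\right) = -18801 - - \frac{561}{32} = -18801 + \frac{561}{32} = - \frac{601071}{32}$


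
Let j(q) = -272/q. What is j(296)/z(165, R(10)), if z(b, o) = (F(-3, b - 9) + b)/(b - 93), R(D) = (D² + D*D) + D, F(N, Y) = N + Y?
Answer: -408/1961 ≈ -0.20806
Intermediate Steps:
R(D) = D + 2*D² (R(D) = (D² + D²) + D = 2*D² + D = D + 2*D²)
z(b, o) = (-12 + 2*b)/(-93 + b) (z(b, o) = ((-3 + (b - 9)) + b)/(b - 93) = ((-3 + (-9 + b)) + b)/(-93 + b) = ((-12 + b) + b)/(-93 + b) = (-12 + 2*b)/(-93 + b))
j(296)/z(165, R(10)) = (-272/296)/((2*(-6 + 165)/(-93 + 165))) = (-272*1/296)/((2*159/72)) = -34/(37*(2*(1/72)*159)) = -34/(37*53/12) = -34/37*12/53 = -408/1961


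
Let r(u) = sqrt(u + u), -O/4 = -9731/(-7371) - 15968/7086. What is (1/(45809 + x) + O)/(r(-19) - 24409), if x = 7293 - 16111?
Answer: -4191806470219973/27407810526224560497 - 1202124023579*I*sqrt(38)/191854673683571923479 ≈ -0.00015294 - 3.8625e-8*I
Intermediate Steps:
x = -8818
O = 32497508/8705151 (O = -4*(-9731/(-7371) - 15968/7086) = -4*(-9731*(-1/7371) - 15968*1/7086) = -4*(9731/7371 - 7984/3543) = -4*(-8124377/8705151) = 32497508/8705151 ≈ 3.7331)
r(u) = sqrt(2)*sqrt(u) (r(u) = sqrt(2*u) = sqrt(2)*sqrt(u))
(1/(45809 + x) + O)/(r(-19) - 24409) = (1/(45809 - 8818) + 32497508/8705151)/(sqrt(2)*sqrt(-19) - 24409) = (1/36991 + 32497508/8705151)/(sqrt(2)*(I*sqrt(19)) - 24409) = (1/36991 + 32497508/8705151)/(I*sqrt(38) - 24409) = 1202124023579/(322012240641*(-24409 + I*sqrt(38)))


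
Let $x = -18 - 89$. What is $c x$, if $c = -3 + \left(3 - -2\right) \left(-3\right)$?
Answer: $1926$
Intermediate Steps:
$x = -107$ ($x = -18 - 89 = -107$)
$c = -18$ ($c = -3 + \left(3 + 2\right) \left(-3\right) = -3 + 5 \left(-3\right) = -3 - 15 = -18$)
$c x = \left(-18\right) \left(-107\right) = 1926$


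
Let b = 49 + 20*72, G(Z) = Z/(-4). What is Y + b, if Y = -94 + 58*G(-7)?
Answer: 2993/2 ≈ 1496.5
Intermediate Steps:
G(Z) = -Z/4 (G(Z) = Z*(-¼) = -Z/4)
Y = 15/2 (Y = -94 + 58*(-¼*(-7)) = -94 + 58*(7/4) = -94 + 203/2 = 15/2 ≈ 7.5000)
b = 1489 (b = 49 + 1440 = 1489)
Y + b = 15/2 + 1489 = 2993/2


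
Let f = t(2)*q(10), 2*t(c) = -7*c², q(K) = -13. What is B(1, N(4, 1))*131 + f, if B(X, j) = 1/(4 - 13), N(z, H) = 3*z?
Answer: 1507/9 ≈ 167.44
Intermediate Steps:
t(c) = -7*c²/2 (t(c) = (-7*c²)/2 = -7*c²/2)
B(X, j) = -⅑ (B(X, j) = 1/(-9) = -⅑)
f = 182 (f = -7/2*2²*(-13) = -7/2*4*(-13) = -14*(-13) = 182)
B(1, N(4, 1))*131 + f = -⅑*131 + 182 = -131/9 + 182 = 1507/9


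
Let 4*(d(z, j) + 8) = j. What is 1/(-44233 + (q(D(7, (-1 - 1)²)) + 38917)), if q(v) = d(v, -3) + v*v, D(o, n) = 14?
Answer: -4/20515 ≈ -0.00019498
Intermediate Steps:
d(z, j) = -8 + j/4
q(v) = -35/4 + v² (q(v) = (-8 + (¼)*(-3)) + v*v = (-8 - ¾) + v² = -35/4 + v²)
1/(-44233 + (q(D(7, (-1 - 1)²)) + 38917)) = 1/(-44233 + ((-35/4 + 14²) + 38917)) = 1/(-44233 + ((-35/4 + 196) + 38917)) = 1/(-44233 + (749/4 + 38917)) = 1/(-44233 + 156417/4) = 1/(-20515/4) = -4/20515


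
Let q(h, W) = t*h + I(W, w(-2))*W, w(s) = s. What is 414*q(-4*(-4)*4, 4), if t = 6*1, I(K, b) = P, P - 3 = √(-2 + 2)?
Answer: 163944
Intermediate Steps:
P = 3 (P = 3 + √(-2 + 2) = 3 + √0 = 3 + 0 = 3)
I(K, b) = 3
t = 6
q(h, W) = 3*W + 6*h (q(h, W) = 6*h + 3*W = 3*W + 6*h)
414*q(-4*(-4)*4, 4) = 414*(3*4 + 6*(-4*(-4)*4)) = 414*(12 + 6*(16*4)) = 414*(12 + 6*64) = 414*(12 + 384) = 414*396 = 163944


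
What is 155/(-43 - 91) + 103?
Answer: 13647/134 ≈ 101.84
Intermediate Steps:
155/(-43 - 91) + 103 = 155/(-134) + 103 = -1/134*155 + 103 = -155/134 + 103 = 13647/134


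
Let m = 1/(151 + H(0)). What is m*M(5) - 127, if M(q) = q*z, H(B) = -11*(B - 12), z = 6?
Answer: -35911/283 ≈ -126.89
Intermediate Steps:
H(B) = 132 - 11*B (H(B) = -11*(-12 + B) = 132 - 11*B)
M(q) = 6*q (M(q) = q*6 = 6*q)
m = 1/283 (m = 1/(151 + (132 - 11*0)) = 1/(151 + (132 + 0)) = 1/(151 + 132) = 1/283 ≈ 0.0035336)
m*M(5) - 127 = (6*5)/283 - 127 = (1/283)*30 - 127 = 30/283 - 127 = -35911/283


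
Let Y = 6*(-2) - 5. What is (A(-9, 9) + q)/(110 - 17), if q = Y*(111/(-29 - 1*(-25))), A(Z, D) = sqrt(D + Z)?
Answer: 629/124 ≈ 5.0726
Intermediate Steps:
Y = -17 (Y = -12 - 5 = -17)
q = 1887/4 (q = -1887/(-29 - 1*(-25)) = -1887/(-29 + 25) = -1887/(-4) = -1887*(-1)/4 = -17*(-111/4) = 1887/4 ≈ 471.75)
(A(-9, 9) + q)/(110 - 17) = (sqrt(9 - 9) + 1887/4)/(110 - 17) = (sqrt(0) + 1887/4)/93 = (0 + 1887/4)*(1/93) = (1887/4)*(1/93) = 629/124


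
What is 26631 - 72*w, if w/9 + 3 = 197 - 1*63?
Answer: -58257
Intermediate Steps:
w = 1179 (w = -27 + 9*(197 - 1*63) = -27 + 9*(197 - 63) = -27 + 9*134 = -27 + 1206 = 1179)
26631 - 72*w = 26631 - 72*1179 = 26631 - 1*84888 = 26631 - 84888 = -58257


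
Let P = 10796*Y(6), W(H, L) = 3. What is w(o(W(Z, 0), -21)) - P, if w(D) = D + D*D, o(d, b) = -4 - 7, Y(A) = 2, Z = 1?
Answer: -21482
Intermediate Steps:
o(d, b) = -11
w(D) = D + D**2
P = 21592 (P = 10796*2 = 21592)
w(o(W(Z, 0), -21)) - P = -11*(1 - 11) - 1*21592 = -11*(-10) - 21592 = 110 - 21592 = -21482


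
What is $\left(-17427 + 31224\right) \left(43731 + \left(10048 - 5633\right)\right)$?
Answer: $664270362$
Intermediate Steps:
$\left(-17427 + 31224\right) \left(43731 + \left(10048 - 5633\right)\right) = 13797 \left(43731 + \left(10048 - 5633\right)\right) = 13797 \left(43731 + 4415\right) = 13797 \cdot 48146 = 664270362$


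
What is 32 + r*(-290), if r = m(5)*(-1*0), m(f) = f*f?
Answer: 32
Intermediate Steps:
m(f) = f**2
r = 0 (r = 5**2*(-1*0) = 25*0 = 0)
32 + r*(-290) = 32 + 0*(-290) = 32 + 0 = 32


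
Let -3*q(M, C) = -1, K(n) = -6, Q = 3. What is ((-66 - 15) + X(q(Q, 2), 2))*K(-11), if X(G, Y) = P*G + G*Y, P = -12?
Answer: 506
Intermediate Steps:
q(M, C) = ⅓ (q(M, C) = -⅓*(-1) = ⅓)
X(G, Y) = -12*G + G*Y
((-66 - 15) + X(q(Q, 2), 2))*K(-11) = ((-66 - 15) + (-12 + 2)/3)*(-6) = (-81 + (⅓)*(-10))*(-6) = (-81 - 10/3)*(-6) = -253/3*(-6) = 506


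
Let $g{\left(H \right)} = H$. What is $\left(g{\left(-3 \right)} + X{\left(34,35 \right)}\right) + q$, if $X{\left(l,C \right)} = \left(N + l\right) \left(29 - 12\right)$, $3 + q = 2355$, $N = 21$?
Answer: $3284$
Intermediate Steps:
$q = 2352$ ($q = -3 + 2355 = 2352$)
$X{\left(l,C \right)} = 357 + 17 l$ ($X{\left(l,C \right)} = \left(21 + l\right) \left(29 - 12\right) = \left(21 + l\right) 17 = 357 + 17 l$)
$\left(g{\left(-3 \right)} + X{\left(34,35 \right)}\right) + q = \left(-3 + \left(357 + 17 \cdot 34\right)\right) + 2352 = \left(-3 + \left(357 + 578\right)\right) + 2352 = \left(-3 + 935\right) + 2352 = 932 + 2352 = 3284$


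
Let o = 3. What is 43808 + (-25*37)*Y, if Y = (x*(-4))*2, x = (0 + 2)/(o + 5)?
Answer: 45658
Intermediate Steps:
x = ¼ (x = (0 + 2)/(3 + 5) = 2/8 = 2*(⅛) = ¼ ≈ 0.25000)
Y = -2 (Y = ((¼)*(-4))*2 = -1*2 = -2)
43808 + (-25*37)*Y = 43808 - 25*37*(-2) = 43808 - 925*(-2) = 43808 + 1850 = 45658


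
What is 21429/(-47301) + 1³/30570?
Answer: -218345743/481997190 ≈ -0.45300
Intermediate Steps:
21429/(-47301) + 1³/30570 = 21429*(-1/47301) + 1*(1/30570) = -7143/15767 + 1/30570 = -218345743/481997190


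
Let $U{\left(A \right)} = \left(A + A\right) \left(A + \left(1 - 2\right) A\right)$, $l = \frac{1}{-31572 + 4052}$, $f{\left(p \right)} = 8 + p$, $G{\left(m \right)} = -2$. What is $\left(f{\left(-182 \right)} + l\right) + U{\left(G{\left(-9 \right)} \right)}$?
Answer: $- \frac{4788481}{27520} \approx -174.0$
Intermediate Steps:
$l = - \frac{1}{27520}$ ($l = \frac{1}{-27520} = - \frac{1}{27520} \approx -3.6337 \cdot 10^{-5}$)
$U{\left(A \right)} = 0$ ($U{\left(A \right)} = 2 A \left(A - A\right) = 2 A 0 = 0$)
$\left(f{\left(-182 \right)} + l\right) + U{\left(G{\left(-9 \right)} \right)} = \left(\left(8 - 182\right) - \frac{1}{27520}\right) + 0 = \left(-174 - \frac{1}{27520}\right) + 0 = - \frac{4788481}{27520} + 0 = - \frac{4788481}{27520}$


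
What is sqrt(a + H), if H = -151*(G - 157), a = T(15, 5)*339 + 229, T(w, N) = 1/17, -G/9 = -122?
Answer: I*sqrt(40992355)/17 ≈ 376.62*I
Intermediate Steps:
G = 1098 (G = -9*(-122) = 1098)
T(w, N) = 1/17
a = 4232/17 (a = (1/17)*339 + 229 = 339/17 + 229 = 4232/17 ≈ 248.94)
H = -142091 (H = -151*(1098 - 157) = -151*941 = -142091)
sqrt(a + H) = sqrt(4232/17 - 142091) = sqrt(-2411315/17) = I*sqrt(40992355)/17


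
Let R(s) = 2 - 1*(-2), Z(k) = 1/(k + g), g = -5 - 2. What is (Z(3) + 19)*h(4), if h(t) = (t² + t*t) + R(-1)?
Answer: 675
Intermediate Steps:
g = -7
Z(k) = 1/(-7 + k) (Z(k) = 1/(k - 7) = 1/(-7 + k))
R(s) = 4 (R(s) = 2 + 2 = 4)
h(t) = 4 + 2*t² (h(t) = (t² + t*t) + 4 = (t² + t²) + 4 = 2*t² + 4 = 4 + 2*t²)
(Z(3) + 19)*h(4) = (1/(-7 + 3) + 19)*(4 + 2*4²) = (1/(-4) + 19)*(4 + 2*16) = (-¼ + 19)*(4 + 32) = (75/4)*36 = 675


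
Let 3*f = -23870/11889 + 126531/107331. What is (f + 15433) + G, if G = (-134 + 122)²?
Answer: 19876806945806/1276058259 ≈ 15577.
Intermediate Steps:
f = -352554637/1276058259 (f = (-23870/11889 + 126531/107331)/3 = (-23870*1/11889 + 126531*(1/107331))/3 = (-23870/11889 + 42177/35777)/3 = (⅓)*(-352554637/425352753) = -352554637/1276058259 ≈ -0.27628)
G = 144 (G = (-12)² = 144)
(f + 15433) + G = (-352554637/1276058259 + 15433) + 144 = 19693054556510/1276058259 + 144 = 19876806945806/1276058259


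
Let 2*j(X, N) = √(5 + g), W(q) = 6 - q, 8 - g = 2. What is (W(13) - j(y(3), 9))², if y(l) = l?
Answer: (14 + √11)²/4 ≈ 74.966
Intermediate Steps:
g = 6 (g = 8 - 1*2 = 8 - 2 = 6)
j(X, N) = √11/2 (j(X, N) = √(5 + 6)/2 = √11/2)
(W(13) - j(y(3), 9))² = ((6 - 1*13) - √11/2)² = ((6 - 13) - √11/2)² = (-7 - √11/2)²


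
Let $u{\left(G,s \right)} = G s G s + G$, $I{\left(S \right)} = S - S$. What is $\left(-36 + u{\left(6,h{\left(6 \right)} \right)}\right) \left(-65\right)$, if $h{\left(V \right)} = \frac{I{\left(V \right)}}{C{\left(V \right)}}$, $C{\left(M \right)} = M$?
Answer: $1950$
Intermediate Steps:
$I{\left(S \right)} = 0$
$h{\left(V \right)} = 0$ ($h{\left(V \right)} = \frac{0}{V} = 0$)
$u{\left(G,s \right)} = G + G^{2} s^{2}$ ($u{\left(G,s \right)} = s G^{2} s + G = G^{2} s^{2} + G = G + G^{2} s^{2}$)
$\left(-36 + u{\left(6,h{\left(6 \right)} \right)}\right) \left(-65\right) = \left(-36 + 6 \left(1 + 6 \cdot 0^{2}\right)\right) \left(-65\right) = \left(-36 + 6 \left(1 + 6 \cdot 0\right)\right) \left(-65\right) = \left(-36 + 6 \left(1 + 0\right)\right) \left(-65\right) = \left(-36 + 6 \cdot 1\right) \left(-65\right) = \left(-36 + 6\right) \left(-65\right) = \left(-30\right) \left(-65\right) = 1950$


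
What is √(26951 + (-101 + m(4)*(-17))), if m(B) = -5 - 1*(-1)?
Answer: √26918 ≈ 164.07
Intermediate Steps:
m(B) = -4 (m(B) = -5 + 1 = -4)
√(26951 + (-101 + m(4)*(-17))) = √(26951 + (-101 - 4*(-17))) = √(26951 + (-101 + 68)) = √(26951 - 33) = √26918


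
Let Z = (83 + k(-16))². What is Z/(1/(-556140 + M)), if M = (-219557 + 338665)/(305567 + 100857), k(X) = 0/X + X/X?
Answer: -199357158390264/50803 ≈ -3.9241e+9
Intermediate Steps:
k(X) = 1 (k(X) = 0 + 1 = 1)
M = 29777/101606 (M = 119108/406424 = 119108*(1/406424) = 29777/101606 ≈ 0.29306)
Z = 7056 (Z = (83 + 1)² = 84² = 7056)
Z/(1/(-556140 + M)) = 7056/(1/(-556140 + 29777/101606)) = 7056/(1/(-56507131063/101606)) = 7056/(-101606/56507131063) = 7056*(-56507131063/101606) = -199357158390264/50803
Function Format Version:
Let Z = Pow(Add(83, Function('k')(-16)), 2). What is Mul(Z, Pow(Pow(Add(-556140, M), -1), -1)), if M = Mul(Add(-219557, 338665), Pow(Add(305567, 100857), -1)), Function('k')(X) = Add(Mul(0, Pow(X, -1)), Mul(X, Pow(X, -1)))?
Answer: Rational(-199357158390264, 50803) ≈ -3.9241e+9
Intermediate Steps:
Function('k')(X) = 1 (Function('k')(X) = Add(0, 1) = 1)
M = Rational(29777, 101606) (M = Mul(119108, Pow(406424, -1)) = Mul(119108, Rational(1, 406424)) = Rational(29777, 101606) ≈ 0.29306)
Z = 7056 (Z = Pow(Add(83, 1), 2) = Pow(84, 2) = 7056)
Mul(Z, Pow(Pow(Add(-556140, M), -1), -1)) = Mul(7056, Pow(Pow(Add(-556140, Rational(29777, 101606)), -1), -1)) = Mul(7056, Pow(Pow(Rational(-56507131063, 101606), -1), -1)) = Mul(7056, Pow(Rational(-101606, 56507131063), -1)) = Mul(7056, Rational(-56507131063, 101606)) = Rational(-199357158390264, 50803)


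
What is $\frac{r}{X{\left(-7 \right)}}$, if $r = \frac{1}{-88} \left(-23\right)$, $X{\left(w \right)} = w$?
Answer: $- \frac{23}{616} \approx -0.037338$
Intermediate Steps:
$r = \frac{23}{88}$ ($r = \left(- \frac{1}{88}\right) \left(-23\right) = \frac{23}{88} \approx 0.26136$)
$\frac{r}{X{\left(-7 \right)}} = \frac{23}{88 \left(-7\right)} = \frac{23}{88} \left(- \frac{1}{7}\right) = - \frac{23}{616}$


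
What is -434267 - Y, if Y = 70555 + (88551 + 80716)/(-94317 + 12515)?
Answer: -5899325711/11686 ≈ -5.0482e+5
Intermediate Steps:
Y = 824481549/11686 (Y = 70555 + 169267/(-81802) = 70555 + 169267*(-1/81802) = 70555 - 24181/11686 = 824481549/11686 ≈ 70553.)
-434267 - Y = -434267 - 1*824481549/11686 = -434267 - 824481549/11686 = -5899325711/11686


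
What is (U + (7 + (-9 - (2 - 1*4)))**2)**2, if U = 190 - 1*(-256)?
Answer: 198916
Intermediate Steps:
U = 446 (U = 190 + 256 = 446)
(U + (7 + (-9 - (2 - 1*4)))**2)**2 = (446 + (7 + (-9 - (2 - 1*4)))**2)**2 = (446 + (7 + (-9 - (2 - 4)))**2)**2 = (446 + (7 + (-9 - 1*(-2)))**2)**2 = (446 + (7 + (-9 + 2))**2)**2 = (446 + (7 - 7)**2)**2 = (446 + 0**2)**2 = (446 + 0)**2 = 446**2 = 198916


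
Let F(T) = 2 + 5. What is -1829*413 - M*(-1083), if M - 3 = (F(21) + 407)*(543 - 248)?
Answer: 131514662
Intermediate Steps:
F(T) = 7
M = 122133 (M = 3 + (7 + 407)*(543 - 248) = 3 + 414*295 = 3 + 122130 = 122133)
-1829*413 - M*(-1083) = -1829*413 - 122133*(-1083) = -755377 - 1*(-132270039) = -755377 + 132270039 = 131514662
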